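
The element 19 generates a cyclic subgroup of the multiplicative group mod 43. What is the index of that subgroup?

By Lagrange's theorem, ord_43(19) divides φ(43) = 43 − 1 = 42 = 2 · 3 · 7.
Divisors of 42: 1, 2, 3, 6, 7, 14, 21, 42.
Test each divisor d:
19^1 ≡ 19 (mod 43)
19^2 ≡ 17 (mod 43)
19^3 ≡ 22 (mod 43)
19^6 ≡ 11 (mod 43)
19^7 ≡ 37 (mod 43)
19^14 ≡ 36 (mod 43)
19^21 ≡ 42 (mod 43)
19^42 ≡ 1 (mod 43) ✓
The order of 19 is 42, so the subgroup it generates has 42 elements.
[(Z/43Z)^× : ⟨19⟩] = 42/42 = 1.

1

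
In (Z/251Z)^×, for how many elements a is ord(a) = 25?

φ(251) = 251 − 1 = 250 = 2 · 5^3.
(Z/251Z)^× is cyclic (|G| = 250); a cyclic group of order m has exactly φ(d) elements of each order d | m, and none otherwise.
25 = 5^2 divides 250, and φ(25) = 20.

20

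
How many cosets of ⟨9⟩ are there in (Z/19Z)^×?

2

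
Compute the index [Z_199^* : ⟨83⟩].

3

The order of 83 must divide φ(199) = 199 − 1 = 198 = 2 · 3^2 · 11.
Divisors of 198: 1, 2, 3, 6, 9, 11, 18, 22, 33, 66, 99, 198.
Compute 83^d (mod 199) for the divisors d until we hit 1:
83^1 ≡ 83 (mod 199)
83^2 ≡ 123 (mod 199)
83^3 ≡ 60 (mod 199)
83^6 ≡ 18 (mod 199)
83^9 ≡ 85 (mod 199)
83^11 ≡ 107 (mod 199)
83^18 ≡ 61 (mod 199)
83^22 ≡ 106 (mod 199)
83^33 ≡ 198 (mod 199)
83^66 ≡ 1 (mod 199) ✓
The order of 83 is 66, so the subgroup it generates has 66 elements.
The index is φ(199) / ord(83) = 198 / 66 = 3.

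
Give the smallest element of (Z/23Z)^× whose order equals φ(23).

φ(23) = 23 − 1 = 22 = 2 · 11.
Test candidates g = 2, 3, … against the prime factors q ∈ {2, 11} of φ(23): g is a generator iff g^(22/q) ≢ 1 for every such q.
g = 2: 2^11 ≡ 1 — hits 1, so not a primitive root.
g = 3: 3^11 ≡ 1 — hits 1, so not a primitive root.
g = 4: 4^11 ≡ 1 — hits 1, so not a primitive root.
g = 5: 5^11 ≡ 22; 5^2 ≡ 2 — none is 1, so 5 is a primitive root.
So 5 is the smallest generator of (Z/23Z)^×.

5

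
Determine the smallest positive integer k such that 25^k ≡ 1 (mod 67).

Since 25 ∈ (Z/67Z)^×, its order divides φ(67) = 67 − 1 = 66 = 2 · 3 · 11.
Divisors of 66: 1, 2, 3, 6, 11, 22, 33, 66.
Check 25^d mod 67 for each divisor in increasing order:
25^1 ≡ 25
25^2 ≡ 22
25^3 ≡ 14
25^6 ≡ 62
25^11 ≡ 1
So ord_67(25) = 11.

11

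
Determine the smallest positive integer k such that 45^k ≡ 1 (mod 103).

The order of 45 must divide φ(103) = 103 − 1 = 102 = 2 · 3 · 17.
Divisors of 102: 1, 2, 3, 6, 17, 34, 51, 102.
Evaluate successive powers at the divisors of 102:
45^1 ≡ 45
45^2 ≡ 68
45^3 ≡ 73
45^6 ≡ 76
45^17 ≡ 57
45^34 ≡ 56
45^51 ≡ 102
45^102 ≡ 1
The smallest such exponent is 102, so the order of 45 is 102.

102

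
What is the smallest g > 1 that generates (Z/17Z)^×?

φ(17) = 17 − 1 = 16 = 2^4.
g is a primitive root iff g^(16/q) ≢ 1 (mod 17) for each prime q ∈ {2}.
g = 2: 2^8 ≡ 1 — hits 1, so not a primitive root.
g = 3: 3^8 ≡ 16 — none is 1, so 3 is a primitive root.
The smallest primitive root modulo 17 is 3.

3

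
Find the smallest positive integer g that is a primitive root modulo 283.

3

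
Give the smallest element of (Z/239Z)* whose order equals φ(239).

φ(239) = 239 − 1 = 238 = 2 · 7 · 17.
Test candidates g = 2, 3, … against the prime factors q ∈ {2, 7, 17} of φ(239): g is a generator iff g^(238/q) ≢ 1 for every such q.
g = 2: 2^119 ≡ 1 — hits 1, so not a primitive root.
g = 3: 3^119 ≡ 1 — hits 1, so not a primitive root.
g = 4: 4^119 ≡ 1 — hits 1, so not a primitive root.
g = 5: 5^119 ≡ 1 — hits 1, so not a primitive root.
g = 6: 6^119 ≡ 1 — hits 1, so not a primitive root.
g = 7: 7^119 ≡ 238; 7^34 ≡ 24; 7^14 ≡ 211 — none is 1, so 7 is a primitive root.
Hence the least primitive root of 239 is 7.

7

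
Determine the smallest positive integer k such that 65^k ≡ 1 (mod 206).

102

By Lagrange's theorem, ord_206(65) divides φ(206) = φ(2)·φ(103) = 1·102 = 102 = 2 · 3 · 17.
Divisors of 102: 1, 2, 3, 6, 17, 34, 51, 102.
Evaluate successive powers at the divisors of 102:
65^1 ≡ 65 (mod 206)
65^2 ≡ 105 (mod 206)
65^3 ≡ 27 (mod 206)
65^6 ≡ 111 (mod 206)
65^17 ≡ 57 (mod 206)
65^34 ≡ 159 (mod 206)
65^51 ≡ 205 (mod 206)
65^102 ≡ 1 (mod 206) ✓
Hence ord(65) = 102.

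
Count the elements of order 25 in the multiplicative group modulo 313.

0

φ(313) = 313 − 1 = 312 = 2^3 · 3 · 13.
In a cyclic group of order 312, there are φ(d) elements of order d for each divisor d of 312, and zero for non-divisors.
25 does not divide 312, so no element of (Z/313Z)^× has order 25.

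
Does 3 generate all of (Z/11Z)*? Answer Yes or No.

φ(11) = 11 − 1 = 10 = 2 · 5.
It suffices to check that the order of 3 is not a proper divisor of 10: compute 3^(10/q) for q ∈ {2, 5}.
3^5 ≡ 1 (mod 11)  [q = 2: ≡ 1 ✗]
3^2 ≡ 9 (mod 11)  [q = 5: ≢ 1 ✓]
3^5 ≡ 1 shows ord(3) | 5, strictly less than φ(11); not a primitive root.

No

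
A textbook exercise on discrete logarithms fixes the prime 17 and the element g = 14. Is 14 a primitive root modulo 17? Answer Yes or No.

Yes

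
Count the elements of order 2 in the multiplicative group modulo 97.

φ(97) = 97 − 1 = 96 = 2^5 · 3.
Since (Z/97Z)^× is cyclic of order 96, the number of elements of order d is φ(d) when d | 96 and 0 otherwise.
2 | 96, and φ(2) = 2 − 1 = 1.

1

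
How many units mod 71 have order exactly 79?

φ(71) = 71 − 1 = 70 = 2 · 5 · 7.
(Z/71Z)^× is cyclic (|G| = 70); a cyclic group of order m has exactly φ(d) elements of each order d | m, and none otherwise.
Here 70 is not a multiple of 79, so there are no elements of order 79.

0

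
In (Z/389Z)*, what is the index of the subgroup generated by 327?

4

By Lagrange's theorem, ord_389(327) divides φ(389) = 389 − 1 = 388 = 2^2 · 97.
Divisors of 388: 1, 2, 4, 97, 194, 388.
Compute 327^d (mod 389) for the divisors d until we hit 1:
327^1 ≡ 327
327^2 ≡ 343
327^4 ≡ 171
327^97 ≡ 1
So ord_389(327) = 97, hence |⟨327⟩| = 97.
The index is φ(389) / ord(327) = 388 / 97 = 4.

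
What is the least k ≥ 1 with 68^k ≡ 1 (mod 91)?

6

By Lagrange's theorem, ord_91(68) divides φ(91) = φ(7·13) = (7−1)·(13−1) = 6·12 = 72 = 2^3 · 3^2.
Divisors of 72: 1, 2, 3, 4, 6, 8, 9, 12, 18, 24, 36, 72.
Test each divisor d:
68^1 ≡ 68 (mod 91)
68^2 ≡ 74 (mod 91)
68^3 ≡ 27 (mod 91)
68^4 ≡ 16 (mod 91)
68^6 ≡ 1 (mod 91) ✓
So ord_91(68) = 6.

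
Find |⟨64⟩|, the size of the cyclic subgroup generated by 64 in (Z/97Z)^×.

The order of 64 must divide φ(97) = 97 − 1 = 96 = 2^5 · 3.
Divisors of 96: 1, 2, 3, 4, 6, 8, 12, 16, 24, 32, 48, 96.
Test each divisor d:
64^1 ≡ 64 (mod 97)
64^2 ≡ 22 (mod 97)
64^3 ≡ 50 (mod 97)
64^4 ≡ 96 (mod 97)
64^6 ≡ 75 (mod 97)
64^8 ≡ 1 (mod 97) ✓
The smallest such exponent is 8, so the order of 64 is 8.

8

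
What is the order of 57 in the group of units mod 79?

ord(57) | φ(79) = 79 − 1 = 78 = 2 · 3 · 13.
Divisors of 78: 1, 2, 3, 6, 13, 26, 39, 78.
Test each divisor d:
57^1 ≡ 57 (mod 79)
57^2 ≡ 10 (mod 79)
57^3 ≡ 17 (mod 79)
57^6 ≡ 52 (mod 79)
57^13 ≡ 78 (mod 79)
57^26 ≡ 1 (mod 79) ✓
Therefore the multiplicative order of 57 modulo 79 is 26.

26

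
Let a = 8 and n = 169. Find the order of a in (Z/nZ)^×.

52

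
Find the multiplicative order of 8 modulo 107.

106

By Lagrange's theorem, ord_107(8) divides φ(107) = 107 − 1 = 106 = 2 · 53.
Divisors of 106: 1, 2, 53, 106.
Evaluate successive powers at the divisors of 106:
8^1 ≡ 8 (mod 107)
8^2 ≡ 64 (mod 107)
8^53 ≡ 106 (mod 107)
8^106 ≡ 1 (mod 107) ✓
Therefore the multiplicative order of 8 modulo 107 is 106.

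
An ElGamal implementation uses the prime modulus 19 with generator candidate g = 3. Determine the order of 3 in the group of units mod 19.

By Lagrange's theorem, ord_19(3) divides φ(19) = 19 − 1 = 18 = 2 · 3^2.
Divisors of 18: 1, 2, 3, 6, 9, 18.
Test each divisor d:
3^1 ≡ 3 (mod 19)
3^2 ≡ 9 (mod 19)
3^3 ≡ 8 (mod 19)
3^6 ≡ 7 (mod 19)
3^9 ≡ 18 (mod 19)
3^18 ≡ 1 (mod 19) ✓
The smallest such exponent is 18, so the order of 3 is 18.

18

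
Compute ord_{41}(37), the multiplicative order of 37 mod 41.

5

By Lagrange's theorem, ord_41(37) divides φ(41) = 41 − 1 = 40 = 2^3 · 5.
Divisors of 40: 1, 2, 4, 5, 8, 10, 20, 40.
Test each divisor d:
37^1 ≡ 37 (mod 41)
37^2 ≡ 16 (mod 41)
37^4 ≡ 10 (mod 41)
37^5 ≡ 1 (mod 41) ✓
The smallest such exponent is 5, so the order of 37 is 5.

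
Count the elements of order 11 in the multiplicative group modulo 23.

φ(23) = 23 − 1 = 22 = 2 · 11.
Since (Z/23Z)^× is cyclic of order 22, the number of elements of order d is φ(d) when d | 22 and 0 otherwise.
11 | 22, and φ(11) = 11 − 1 = 10.

10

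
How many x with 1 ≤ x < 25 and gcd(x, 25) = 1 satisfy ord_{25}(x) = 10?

φ(25) = φ(5^2) = 5·(5−1) = 20 = 2^2 · 5.
(Z/25Z)^× is cyclic (|G| = 20); a cyclic group of order m has exactly φ(d) elements of each order d | m, and none otherwise.
10 = 2 · 5 divides 20, and φ(10) = 4.

4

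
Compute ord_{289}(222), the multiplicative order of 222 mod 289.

17

ord(222) | φ(289) = φ(17^2) = 17·(17−1) = 272 = 2^4 · 17.
Divisors of 272: 1, 2, 4, 8, 16, 17, 34, 68, 136, 272.
Evaluate successive powers at the divisors of 272:
222^1 ≡ 222 (mod 289)
222^2 ≡ 154 (mod 289)
222^4 ≡ 18 (mod 289)
222^8 ≡ 35 (mod 289)
222^16 ≡ 69 (mod 289)
222^17 ≡ 1 (mod 289) ✓
The smallest such exponent is 17, so the order of 222 is 17.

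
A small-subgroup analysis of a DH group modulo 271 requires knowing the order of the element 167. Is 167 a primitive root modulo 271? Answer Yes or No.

φ(271) = 271 − 1 = 270 = 2 · 3^3 · 5.
Test 167^(270/q) mod 271 for each prime factor q of 270:
167^135 ≡ 1 (mod 271)  [q = 2: ≡ 1 ✗]
167^90 ≡ 1 (mod 271)  [q = 3: ≡ 1 ✗]
167^54 ≡ 100 (mod 271)  [q = 5: ≢ 1 ✓]
The check at q = 2 fails, so 167 generates a proper subgroup.

No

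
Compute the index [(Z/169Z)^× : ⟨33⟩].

1

Since 33 ∈ (Z/169Z)^×, its order divides φ(169) = φ(13^2) = 13·(13−1) = 156 = 2^2 · 3 · 13.
Divisors of 156: 1, 2, 3, 4, 6, 12, 13, 26, 39, 52, 78, 156.
Evaluate successive powers at the divisors of 156:
33^1 ≡ 33
33^2 ≡ 75
33^3 ≡ 109
33^4 ≡ 48
33^6 ≡ 51
33^12 ≡ 66
33^13 ≡ 150
33^26 ≡ 23
33^39 ≡ 70
33^52 ≡ 22
33^78 ≡ 168
33^156 ≡ 1
So ord_169(33) = 156, hence |⟨33⟩| = 156.
The index is φ(169) / ord(33) = 156 / 156 = 1.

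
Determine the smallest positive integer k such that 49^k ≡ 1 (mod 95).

ord(49) | φ(95) = φ(5·19) = (5−1)·(19−1) = 4·18 = 72 = 2^3 · 3^2.
Divisors of 72: 1, 2, 3, 4, 6, 8, 9, 12, 18, 24, 36, 72.
Check 49^d mod 95 for each divisor in increasing order:
49^1 ≡ 49 (mod 95)
49^2 ≡ 26 (mod 95)
49^3 ≡ 39 (mod 95)
49^4 ≡ 11 (mod 95)
49^6 ≡ 1 (mod 95) ✓
So ord_95(49) = 6.

6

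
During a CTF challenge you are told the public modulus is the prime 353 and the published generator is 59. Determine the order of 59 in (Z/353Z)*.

32

The order of 59 must divide φ(353) = 353 − 1 = 352 = 2^5 · 11.
Divisors of 352: 1, 2, 4, 8, 11, 16, 22, 32, 44, 88, 176, 352.
Evaluate successive powers at the divisors of 352:
59^1 ≡ 59 (mod 353)
59^2 ≡ 304 (mod 353)
59^4 ≡ 283 (mod 353)
59^8 ≡ 311 (mod 353)
59^11 ≡ 343 (mod 353)
59^16 ≡ 352 (mod 353)
59^22 ≡ 100 (mod 353)
59^32 ≡ 1 (mod 353) ✓
Therefore the multiplicative order of 59 modulo 353 is 32.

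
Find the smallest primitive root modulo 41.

6

φ(41) = 41 − 1 = 40 = 2^3 · 5.
g is a primitive root iff g^(40/q) ≢ 1 (mod 41) for each prime q ∈ {2, 5}.
g = 2: 2^20 ≡ 1 — hits 1, so not a primitive root.
g = 3: 3^20 ≡ 40; 3^8 ≡ 1 — hits 1, so not a primitive root.
g = 4: 4^20 ≡ 1 — hits 1, so not a primitive root.
g = 5: 5^20 ≡ 1 — hits 1, so not a primitive root.
g = 6: 6^20 ≡ 40; 6^8 ≡ 10 — none is 1, so 6 is a primitive root.
So 6 is the smallest generator of (Z/41Z)^×.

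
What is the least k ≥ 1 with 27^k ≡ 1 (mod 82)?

ord(27) | φ(82) = φ(2)·φ(41) = 1·40 = 40 = 2^3 · 5.
Divisors of 40: 1, 2, 4, 5, 8, 10, 20, 40.
Compute 27^d (mod 82) for the divisors d until we hit 1:
27^1 ≡ 27 (mod 82)
27^2 ≡ 73 (mod 82)
27^4 ≡ 81 (mod 82)
27^5 ≡ 55 (mod 82)
27^8 ≡ 1 (mod 82) ✓
So ord_82(27) = 8.

8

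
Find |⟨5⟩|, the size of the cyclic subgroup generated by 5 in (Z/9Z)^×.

ord(5) | φ(9) = φ(3^2) = 3·(3−1) = 6 = 2 · 3.
Divisors of 6: 1, 2, 3, 6.
Compute 5^d (mod 9) for the divisors d until we hit 1:
5^1 ≡ 5 (mod 9)
5^2 ≡ 7 (mod 9)
5^3 ≡ 8 (mod 9)
5^6 ≡ 1 (mod 9) ✓
The smallest such exponent is 6, so the order of 5 is 6.

6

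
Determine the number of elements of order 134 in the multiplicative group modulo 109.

φ(109) = 109 − 1 = 108 = 2^2 · 3^3.
(Z/109Z)^× is cyclic (|G| = 108); a cyclic group of order m has exactly φ(d) elements of each order d | m, and none otherwise.
Here 108 is not a multiple of 134, so there are no elements of order 134.

0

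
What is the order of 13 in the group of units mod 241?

Since 13 ∈ (Z/241Z)^×, its order divides φ(241) = 241 − 1 = 240 = 2^4 · 3 · 5.
Divisors of 240: 1, 2, 3, 4, 5, 6, 8, 10, 12, 15, 16, 20, 24, 30, 40, 48, 60, 80, 120, 240.
Check 13^d mod 241 for each divisor in increasing order:
13^1 ≡ 13 (mod 241)
13^2 ≡ 169 (mod 241)
13^3 ≡ 28 (mod 241)
13^4 ≡ 123 (mod 241)
13^5 ≡ 153 (mod 241)
13^6 ≡ 61 (mod 241)
13^8 ≡ 187 (mod 241)
13^10 ≡ 32 (mod 241)
13^12 ≡ 106 (mod 241)
13^15 ≡ 76 (mod 241)
13^16 ≡ 24 (mod 241)
13^20 ≡ 60 (mod 241)
13^24 ≡ 150 (mod 241)
13^30 ≡ 233 (mod 241)
13^40 ≡ 226 (mod 241)
13^48 ≡ 87 (mod 241)
13^60 ≡ 64 (mod 241)
13^80 ≡ 225 (mod 241)
13^120 ≡ 240 (mod 241)
13^240 ≡ 1 (mod 241) ✓
Hence ord(13) = 240.

240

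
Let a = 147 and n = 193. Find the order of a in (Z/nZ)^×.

48

ord(147) | φ(193) = 193 − 1 = 192 = 2^6 · 3.
Divisors of 192: 1, 2, 3, 4, 6, 8, 12, 16, 24, 32, 48, 64, 96, 192.
Compute 147^d (mod 193) for the divisors d until we hit 1:
147^1 ≡ 147 (mod 193)
147^2 ≡ 186 (mod 193)
147^3 ≡ 129 (mod 193)
147^4 ≡ 49 (mod 193)
147^6 ≡ 43 (mod 193)
147^8 ≡ 85 (mod 193)
147^12 ≡ 112 (mod 193)
147^16 ≡ 84 (mod 193)
147^24 ≡ 192 (mod 193)
147^32 ≡ 108 (mod 193)
147^48 ≡ 1 (mod 193) ✓
The smallest such exponent is 48, so the order of 147 is 48.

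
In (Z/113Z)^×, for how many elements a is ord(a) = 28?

φ(113) = 113 − 1 = 112 = 2^4 · 7.
In a cyclic group of order 112, there are φ(d) elements of order d for each divisor d of 112, and zero for non-divisors.
28 = 2^2 · 7 divides 112, and φ(28) = 12.

12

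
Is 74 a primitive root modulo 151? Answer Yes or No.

No

φ(151) = 151 − 1 = 150 = 2 · 3 · 5^2.
74 is a primitive root mod 151 iff 74^(φ(151)/q) ≢ 1 for every prime q | φ(151), i.e. q ∈ {2, 3, 5}.
74^75 ≡ 1 (mod 151)  [q = 2: ≡ 1 ✗]
74^50 ≡ 118 (mod 151)  [q = 3: ≢ 1 ✓]
74^30 ≡ 59 (mod 151)  [q = 5: ≢ 1 ✓]
Since 74^75 ≡ 1, the order of 74 divides 75 < 150, so 74 is not a primitive root.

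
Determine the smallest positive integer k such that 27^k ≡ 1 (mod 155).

The order of 27 must divide φ(155) = φ(5·31) = (5−1)·(31−1) = 4·30 = 120 = 2^3 · 3 · 5.
Divisors of 120: 1, 2, 3, 4, 5, 6, 8, 10, 12, 15, 20, 24, 30, 40, 60, 120.
Check 27^d mod 155 for each divisor in increasing order:
27^1 ≡ 27
27^2 ≡ 109
27^3 ≡ 153
27^4 ≡ 101
27^5 ≡ 92
27^6 ≡ 4
27^8 ≡ 126
27^10 ≡ 94
27^12 ≡ 16
27^15 ≡ 123
27^20 ≡ 1
So ord_155(27) = 20.

20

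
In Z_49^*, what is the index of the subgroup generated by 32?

ord(32) | φ(49) = φ(7^2) = 7·(7−1) = 42 = 2 · 3 · 7.
Divisors of 42: 1, 2, 3, 6, 7, 14, 21, 42.
Evaluate successive powers at the divisors of 42:
32^1 ≡ 32
32^2 ≡ 44
32^3 ≡ 36
32^6 ≡ 22
32^7 ≡ 18
32^14 ≡ 30
32^21 ≡ 1
So ord_49(32) = 21, hence |⟨32⟩| = 21.
The index is φ(49) / ord(32) = 42 / 21 = 2.

2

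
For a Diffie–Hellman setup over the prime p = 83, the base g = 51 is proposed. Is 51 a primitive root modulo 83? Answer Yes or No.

φ(83) = 83 − 1 = 82 = 2 · 41.
An element g generates (Z/83Z)^× iff g^(82/q) ≢ 1 (mod 83) for each prime q ∈ {2, 41}.
51^41 ≡ 1 (mod 83)  [q = 2: ≡ 1 ✗]
51^2 ≡ 28 (mod 83)  [q = 41: ≢ 1 ✓]
Since 51^41 ≡ 1, the order of 51 divides 41 < 82, so 51 is not a primitive root.

No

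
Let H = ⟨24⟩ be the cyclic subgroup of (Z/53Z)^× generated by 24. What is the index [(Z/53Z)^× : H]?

Since 24 ∈ (Z/53Z)^×, its order divides φ(53) = 53 − 1 = 52 = 2^2 · 13.
Divisors of 52: 1, 2, 4, 13, 26, 52.
Compute 24^d (mod 53) for the divisors d until we hit 1:
24^1 ≡ 24 (mod 53)
24^2 ≡ 46 (mod 53)
24^4 ≡ 49 (mod 53)
24^13 ≡ 1 (mod 53) ✓
The order of 24 is 13, so the subgroup it generates has 13 elements.
[(Z/53Z)^× : ⟨24⟩] = 52/13 = 4.

4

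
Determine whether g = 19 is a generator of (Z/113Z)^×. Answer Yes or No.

φ(113) = 113 − 1 = 112 = 2^4 · 7.
19 is a primitive root mod 113 iff 19^(φ(113)/q) ≢ 1 for every prime q | φ(113), i.e. q ∈ {2, 7}.
19^56 ≡ 112 (mod 113)  [q = 2: ≢ 1 ✓]
19^16 ≡ 49 (mod 113)  [q = 7: ≢ 1 ✓]
None equal 1, so ord_113(19) = 112: 19 is a primitive root.

Yes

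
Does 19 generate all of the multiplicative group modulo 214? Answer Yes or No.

No

φ(214) = φ(2)·φ(107) = 1·106 = 106 = 2 · 53.
It suffices to check that the order of 19 is not a proper divisor of 106: compute 19^(106/q) for q ∈ {2, 53}.
19^53 ≡ 1 (mod 214)  [q = 2: ≡ 1 ✗]
19^2 ≡ 147 (mod 214)  [q = 53: ≢ 1 ✓]
19^53 ≡ 1 shows ord(19) | 53, strictly less than φ(214); not a primitive root.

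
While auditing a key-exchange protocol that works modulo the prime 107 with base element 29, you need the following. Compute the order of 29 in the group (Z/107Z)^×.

The order of 29 must divide φ(107) = 107 − 1 = 106 = 2 · 53.
Divisors of 106: 1, 2, 53, 106.
Evaluate successive powers at the divisors of 106:
29^1 ≡ 29
29^2 ≡ 92
29^53 ≡ 1
So ord_107(29) = 53.

53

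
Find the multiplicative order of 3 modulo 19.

The order of 3 must divide φ(19) = 19 − 1 = 18 = 2 · 3^2.
Divisors of 18: 1, 2, 3, 6, 9, 18.
Test each divisor d:
3^1 ≡ 3
3^2 ≡ 9
3^3 ≡ 8
3^6 ≡ 7
3^9 ≡ 18
3^18 ≡ 1
The smallest such exponent is 18, so the order of 3 is 18.

18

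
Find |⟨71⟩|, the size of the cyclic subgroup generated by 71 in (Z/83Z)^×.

82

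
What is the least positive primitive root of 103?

5

φ(103) = 103 − 1 = 102 = 2 · 3 · 17.
Test candidates g = 2, 3, … against the prime factors q ∈ {2, 3, 17} of φ(103): g is a generator iff g^(102/q) ≢ 1 for every such q.
g = 2: 2^51 ≡ 1 — hits 1, so not a primitive root.
g = 3: 3^51 ≡ 102; 3^34 ≡ 1 — hits 1, so not a primitive root.
g = 4: 4^51 ≡ 1 — hits 1, so not a primitive root.
g = 5: 5^51 ≡ 102; 5^34 ≡ 56; 5^6 ≡ 72 — none is 1, so 5 is a primitive root.
So 5 is the smallest generator of (Z/103Z)^×.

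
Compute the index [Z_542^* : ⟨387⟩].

ord(387) | φ(542) = φ(2)·φ(271) = 1·270 = 270 = 2 · 3^3 · 5.
Divisors of 270: 1, 2, 3, 5, 6, 9, 10, 15, 18, 27, 30, 45, 54, 90, 135, 270.
Test each divisor d:
387^1 ≡ 387 (mod 542)
387^2 ≡ 177 (mod 542)
387^3 ≡ 207 (mod 542)
387^5 ≡ 325 (mod 542)
387^6 ≡ 31 (mod 542)
387^9 ≡ 455 (mod 542)
387^10 ≡ 477 (mod 542)
387^15 ≡ 13 (mod 542)
387^18 ≡ 523 (mod 542)
387^27 ≡ 27 (mod 542)
387^30 ≡ 169 (mod 542)
387^45 ≡ 29 (mod 542)
387^54 ≡ 187 (mod 542)
387^90 ≡ 299 (mod 542)
387^135 ≡ 541 (mod 542)
387^270 ≡ 1 (mod 542) ✓
Thus |⟨387⟩| = ord(387) = 270.
[(Z/542Z)^× : ⟨387⟩] = 270/270 = 1.

1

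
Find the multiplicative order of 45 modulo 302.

75

ord(45) | φ(302) = φ(2)·φ(151) = 1·150 = 150 = 2 · 3 · 5^2.
Divisors of 150: 1, 2, 3, 5, 6, 10, 15, 25, 30, 50, 75, 150.
Check 45^d mod 302 for each divisor in increasing order:
45^1 ≡ 45 (mod 302)
45^2 ≡ 213 (mod 302)
45^3 ≡ 223 (mod 302)
45^5 ≡ 85 (mod 302)
45^6 ≡ 201 (mod 302)
45^10 ≡ 279 (mod 302)
45^15 ≡ 159 (mod 302)
45^25 ≡ 269 (mod 302)
45^30 ≡ 215 (mod 302)
45^50 ≡ 183 (mod 302)
45^75 ≡ 1 (mod 302) ✓
Hence ord(45) = 75.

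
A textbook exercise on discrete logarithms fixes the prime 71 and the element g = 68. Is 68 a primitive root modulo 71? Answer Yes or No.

φ(71) = 71 − 1 = 70 = 2 · 5 · 7.
An element g generates (Z/71Z)^× iff g^(70/q) ≢ 1 (mod 71) for each prime q ∈ {2, 5, 7}.
68^35 ≡ 70 (mod 71)  [q = 2: ≢ 1 ✓]
68^14 ≡ 54 (mod 71)  [q = 5: ≢ 1 ✓]
68^10 ≡ 48 (mod 71)  [q = 7: ≢ 1 ✓]
None equal 1, so ord_71(68) = 70: 68 is a primitive root.

Yes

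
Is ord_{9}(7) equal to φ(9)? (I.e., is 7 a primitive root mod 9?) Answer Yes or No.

φ(9) = φ(3^2) = 3·(3−1) = 6 = 2 · 3.
It suffices to check that the order of 7 is not a proper divisor of 6: compute 7^(6/q) for q ∈ {2, 3}.
7^3 ≡ 1 (mod 9)  [q = 2: ≡ 1 ✗]
7^2 ≡ 4 (mod 9)  [q = 3: ≢ 1 ✓]
Since 7^3 ≡ 1, the order of 7 divides 3 < 6, so 7 is not a primitive root.

No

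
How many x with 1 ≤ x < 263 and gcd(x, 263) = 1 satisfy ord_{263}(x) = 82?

0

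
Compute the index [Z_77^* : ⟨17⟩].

Since 17 ∈ (Z/77Z)^×, its order divides φ(77) = φ(7·11) = (7−1)·(11−1) = 6·10 = 60 = 2^2 · 3 · 5.
Divisors of 60: 1, 2, 3, 4, 5, 6, 10, 12, 15, 20, 30, 60.
Compute 17^d (mod 77) for the divisors d until we hit 1:
17^1 ≡ 17
17^2 ≡ 58
17^3 ≡ 62
17^4 ≡ 53
17^5 ≡ 54
17^6 ≡ 71
17^10 ≡ 67
17^12 ≡ 36
17^15 ≡ 76
17^20 ≡ 23
17^30 ≡ 1
So ord_77(17) = 30, hence |⟨17⟩| = 30.
[(Z/77Z)^× : ⟨17⟩] = 60/30 = 2.

2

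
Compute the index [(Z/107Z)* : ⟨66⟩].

By Lagrange's theorem, ord_107(66) divides φ(107) = 107 − 1 = 106 = 2 · 53.
Divisors of 106: 1, 2, 53, 106.
Test each divisor d:
66^1 ≡ 66 (mod 107)
66^2 ≡ 76 (mod 107)
66^53 ≡ 106 (mod 107)
66^106 ≡ 1 (mod 107) ✓
So ord_107(66) = 106, hence |⟨66⟩| = 106.
[(Z/107Z)^× : ⟨66⟩] = 106/106 = 1.

1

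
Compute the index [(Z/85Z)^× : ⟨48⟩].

4

By Lagrange's theorem, ord_85(48) divides φ(85) = φ(5·17) = (5−1)·(17−1) = 4·16 = 64 = 2^6.
Divisors of 64: 1, 2, 4, 8, 16, 32, 64.
Test each divisor d:
48^1 ≡ 48
48^2 ≡ 9
48^4 ≡ 81
48^8 ≡ 16
48^16 ≡ 1
So ord_85(48) = 16, hence |⟨48⟩| = 16.
[(Z/85Z)^× : ⟨48⟩] = 64/16 = 4.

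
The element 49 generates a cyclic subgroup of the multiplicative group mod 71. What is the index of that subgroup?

Since 49 ∈ (Z/71Z)^×, its order divides φ(71) = 71 − 1 = 70 = 2 · 5 · 7.
Divisors of 70: 1, 2, 5, 7, 10, 14, 35, 70.
Evaluate successive powers at the divisors of 70:
49^1 ≡ 49 (mod 71)
49^2 ≡ 58 (mod 71)
49^5 ≡ 45 (mod 71)
49^7 ≡ 54 (mod 71)
49^10 ≡ 37 (mod 71)
49^14 ≡ 5 (mod 71)
49^35 ≡ 1 (mod 71) ✓
Thus |⟨49⟩| = ord(49) = 35.
The index is φ(71) / ord(49) = 70 / 35 = 2.

2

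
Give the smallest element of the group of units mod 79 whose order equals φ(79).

3

φ(79) = 79 − 1 = 78 = 2 · 3 · 13.
Test candidates g = 2, 3, … against the prime factors q ∈ {2, 3, 13} of φ(79): g is a generator iff g^(78/q) ≢ 1 for every such q.
g = 2: 2^39 ≡ 1 — hits 1, so not a primitive root.
g = 3: 3^39 ≡ 78; 3^26 ≡ 23; 3^6 ≡ 18 — none is 1, so 3 is a primitive root.
The smallest primitive root modulo 79 is 3.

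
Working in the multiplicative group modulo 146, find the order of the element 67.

36

ord(67) | φ(146) = φ(2)·φ(73) = 1·72 = 72 = 2^3 · 3^2.
Divisors of 72: 1, 2, 3, 4, 6, 8, 9, 12, 18, 24, 36, 72.
Check 67^d mod 146 for each divisor in increasing order:
67^1 ≡ 67
67^2 ≡ 109
67^3 ≡ 3
67^4 ≡ 55
67^6 ≡ 9
67^8 ≡ 105
67^9 ≡ 27
67^12 ≡ 81
67^18 ≡ 145
67^24 ≡ 137
67^36 ≡ 1
Hence ord(67) = 36.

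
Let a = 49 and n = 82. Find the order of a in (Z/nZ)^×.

20

Since 49 ∈ (Z/82Z)^×, its order divides φ(82) = φ(2)·φ(41) = 1·40 = 40 = 2^3 · 5.
Divisors of 40: 1, 2, 4, 5, 8, 10, 20, 40.
Check 49^d mod 82 for each divisor in increasing order:
49^1 ≡ 49 (mod 82)
49^2 ≡ 23 (mod 82)
49^4 ≡ 37 (mod 82)
49^5 ≡ 9 (mod 82)
49^8 ≡ 57 (mod 82)
49^10 ≡ 81 (mod 82)
49^20 ≡ 1 (mod 82) ✓
Therefore the multiplicative order of 49 modulo 82 is 20.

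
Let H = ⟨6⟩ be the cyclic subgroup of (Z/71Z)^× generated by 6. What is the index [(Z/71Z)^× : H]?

Since 6 ∈ (Z/71Z)^×, its order divides φ(71) = 71 − 1 = 70 = 2 · 5 · 7.
Divisors of 70: 1, 2, 5, 7, 10, 14, 35, 70.
Evaluate successive powers at the divisors of 70:
6^1 ≡ 6
6^2 ≡ 36
6^5 ≡ 37
6^7 ≡ 54
6^10 ≡ 20
6^14 ≡ 5
6^35 ≡ 1
So ord_71(6) = 35, hence |⟨6⟩| = 35.
Index = |(Z/71Z)^×| / |⟨6⟩| = 70 / 35 = 2.

2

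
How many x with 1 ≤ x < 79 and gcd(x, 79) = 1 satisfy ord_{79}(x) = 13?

12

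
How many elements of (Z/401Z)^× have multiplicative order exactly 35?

φ(401) = 401 − 1 = 400 = 2^4 · 5^2.
Since (Z/401Z)^× is cyclic of order 400, the number of elements of order d is φ(d) when d | 400 and 0 otherwise.
35 does not divide 400, so no element of (Z/401Z)^× has order 35.

0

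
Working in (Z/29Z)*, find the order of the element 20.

By Lagrange's theorem, ord_29(20) divides φ(29) = 29 − 1 = 28 = 2^2 · 7.
Divisors of 28: 1, 2, 4, 7, 14, 28.
Evaluate successive powers at the divisors of 28:
20^1 ≡ 20 (mod 29)
20^2 ≡ 23 (mod 29)
20^4 ≡ 7 (mod 29)
20^7 ≡ 1 (mod 29) ✓
The smallest such exponent is 7, so the order of 20 is 7.

7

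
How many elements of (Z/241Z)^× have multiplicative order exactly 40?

φ(241) = 241 − 1 = 240 = 2^4 · 3 · 5.
Since (Z/241Z)^× is cyclic of order 240, the number of elements of order d is φ(d) when d | 240 and 0 otherwise.
40 = 2^3 · 5 divides 240, and φ(40) = 16.

16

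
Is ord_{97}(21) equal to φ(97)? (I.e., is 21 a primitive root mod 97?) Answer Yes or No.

φ(97) = 97 − 1 = 96 = 2^5 · 3.
Test 21^(96/q) mod 97 for each prime factor q of 96:
21^48 ≡ 96 (mod 97)  [q = 2: ≢ 1 ✓]
21^32 ≡ 61 (mod 97)  [q = 3: ≢ 1 ✓]
Every test exponent gives a nontrivial residue, hence 21 generates the full group.

Yes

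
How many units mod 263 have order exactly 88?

0

φ(263) = 263 − 1 = 262 = 2 · 131.
Since (Z/263Z)^× is cyclic of order 262, the number of elements of order d is φ(d) when d | 262 and 0 otherwise.
88 does not divide 262, so no element of (Z/263Z)^× has order 88.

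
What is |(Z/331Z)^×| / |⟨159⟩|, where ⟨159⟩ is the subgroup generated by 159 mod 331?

3

Since 159 ∈ (Z/331Z)^×, its order divides φ(331) = 331 − 1 = 330 = 2 · 3 · 5 · 11.
Divisors of 330: 1, 2, 3, 5, 6, 10, 11, 15, 22, 30, 33, 55, 66, 110, 165, 330.
Test each divisor d:
159^1 ≡ 159 (mod 331)
159^2 ≡ 125 (mod 331)
159^3 ≡ 15 (mod 331)
159^5 ≡ 220 (mod 331)
159^6 ≡ 225 (mod 331)
159^10 ≡ 74 (mod 331)
159^11 ≡ 181 (mod 331)
159^15 ≡ 61 (mod 331)
159^22 ≡ 323 (mod 331)
159^30 ≡ 80 (mod 331)
159^33 ≡ 207 (mod 331)
159^55 ≡ 330 (mod 331)
159^66 ≡ 150 (mod 331)
159^110 ≡ 1 (mod 331) ✓
Thus |⟨159⟩| = ord(159) = 110.
[(Z/331Z)^× : ⟨159⟩] = 330/110 = 3.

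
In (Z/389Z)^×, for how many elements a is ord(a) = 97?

φ(389) = 389 − 1 = 388 = 2^2 · 97.
(Z/389Z)^× is cyclic (|G| = 388); a cyclic group of order m has exactly φ(d) elements of each order d | m, and none otherwise.
97 | 388, and φ(97) = 97 − 1 = 96.

96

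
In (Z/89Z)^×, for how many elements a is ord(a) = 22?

φ(89) = 89 − 1 = 88 = 2^3 · 11.
In a cyclic group of order 88, there are φ(d) elements of order d for each divisor d of 88, and zero for non-divisors.
22 = 2 · 11 divides 88, and φ(22) = 10.

10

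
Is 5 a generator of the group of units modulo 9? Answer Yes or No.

φ(9) = φ(3^2) = 3·(3−1) = 6 = 2 · 3.
5 is a primitive root mod 9 iff 5^(φ(9)/q) ≢ 1 for every prime q | φ(9), i.e. q ∈ {2, 3}.
5^3 ≡ 8 (mod 9)  [q = 2: ≢ 1 ✓]
5^2 ≡ 7 (mod 9)  [q = 3: ≢ 1 ✓]
All checks pass, so 5 has order 6 and is a primitive root modulo 9.

Yes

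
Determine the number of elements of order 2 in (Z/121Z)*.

1

φ(121) = φ(11^2) = 11·(11−1) = 110 = 2 · 5 · 11.
(Z/121Z)^× is cyclic (|G| = 110); a cyclic group of order m has exactly φ(d) elements of each order d | m, and none otherwise.
2 | 110, and φ(2) = 2 − 1 = 1.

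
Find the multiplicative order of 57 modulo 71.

5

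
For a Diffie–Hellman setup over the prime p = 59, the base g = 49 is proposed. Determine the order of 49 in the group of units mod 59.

29

ord(49) | φ(59) = 59 − 1 = 58 = 2 · 29.
Divisors of 58: 1, 2, 29, 58.
Compute 49^d (mod 59) for the divisors d until we hit 1:
49^1 ≡ 49 (mod 59)
49^2 ≡ 41 (mod 59)
49^29 ≡ 1 (mod 59) ✓
Hence ord(49) = 29.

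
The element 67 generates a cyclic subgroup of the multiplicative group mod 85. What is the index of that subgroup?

16

By Lagrange's theorem, ord_85(67) divides φ(85) = φ(5·17) = (5−1)·(17−1) = 4·16 = 64 = 2^6.
Divisors of 64: 1, 2, 4, 8, 16, 32, 64.
Test each divisor d:
67^1 ≡ 67 (mod 85)
67^2 ≡ 69 (mod 85)
67^4 ≡ 1 (mod 85) ✓
The order of 67 is 4, so the subgroup it generates has 4 elements.
[(Z/85Z)^× : ⟨67⟩] = 64/4 = 16.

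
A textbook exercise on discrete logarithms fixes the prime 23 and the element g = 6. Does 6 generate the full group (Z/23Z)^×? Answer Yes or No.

No

φ(23) = 23 − 1 = 22 = 2 · 11.
6 is a primitive root mod 23 iff 6^(φ(23)/q) ≢ 1 for every prime q | φ(23), i.e. q ∈ {2, 11}.
6^11 ≡ 1 (mod 23)  [q = 2: ≡ 1 ✗]
6^2 ≡ 13 (mod 23)  [q = 11: ≢ 1 ✓]
6^11 ≡ 1 shows ord(6) | 11, strictly less than φ(23); not a primitive root.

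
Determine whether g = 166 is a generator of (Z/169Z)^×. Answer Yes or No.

No

φ(169) = φ(13^2) = 13·(13−1) = 156 = 2^2 · 3 · 13.
An element g generates (Z/169Z)^× iff g^(156/q) ≢ 1 (mod 169) for each prime q ∈ {2, 3, 13}.
166^78 ≡ 1 (mod 169)  [q = 2: ≡ 1 ✗]
166^52 ≡ 146 (mod 169)  [q = 3: ≢ 1 ✓]
166^12 ≡ 105 (mod 169)  [q = 13: ≢ 1 ✓]
166^78 ≡ 1 shows ord(166) | 78, strictly less than φ(169); not a primitive root.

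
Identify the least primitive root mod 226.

3

φ(226) = φ(2)·φ(113) = 1·112 = 112 = 2^4 · 7.
g is a primitive root iff g^(112/q) ≢ 1 (mod 226) for each prime q ∈ {2, 7}.
g = 2: gcd(2, 226) = 2 > 1, not a unit — skip.
g = 3: 3^56 ≡ 225; 3^16 ≡ 49 — none is 1, so 3 is a primitive root.
The smallest primitive root modulo 226 is 3.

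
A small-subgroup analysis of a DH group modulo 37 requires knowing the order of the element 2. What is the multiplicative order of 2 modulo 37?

36

By Lagrange's theorem, ord_37(2) divides φ(37) = 37 − 1 = 36 = 2^2 · 3^2.
Divisors of 36: 1, 2, 3, 4, 6, 9, 12, 18, 36.
Test each divisor d:
2^1 ≡ 2 (mod 37)
2^2 ≡ 4 (mod 37)
2^3 ≡ 8 (mod 37)
2^4 ≡ 16 (mod 37)
2^6 ≡ 27 (mod 37)
2^9 ≡ 31 (mod 37)
2^12 ≡ 26 (mod 37)
2^18 ≡ 36 (mod 37)
2^36 ≡ 1 (mod 37) ✓
Therefore the multiplicative order of 2 modulo 37 is 36.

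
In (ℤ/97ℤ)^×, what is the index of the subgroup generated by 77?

3

ord(77) | φ(97) = 97 − 1 = 96 = 2^5 · 3.
Divisors of 96: 1, 2, 3, 4, 6, 8, 12, 16, 24, 32, 48, 96.
Check 77^d mod 97 for each divisor in increasing order:
77^1 ≡ 77
77^2 ≡ 12
77^3 ≡ 51
77^4 ≡ 47
77^6 ≡ 79
77^8 ≡ 75
77^12 ≡ 33
77^16 ≡ 96
77^24 ≡ 22
77^32 ≡ 1
The order of 77 is 32, so the subgroup it generates has 32 elements.
Index = |(Z/97Z)^×| / |⟨77⟩| = 96 / 32 = 3.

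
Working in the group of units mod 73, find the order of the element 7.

24

Since 7 ∈ (Z/73Z)^×, its order divides φ(73) = 73 − 1 = 72 = 2^3 · 3^2.
Divisors of 72: 1, 2, 3, 4, 6, 8, 9, 12, 18, 24, 36, 72.
Evaluate successive powers at the divisors of 72:
7^1 ≡ 7 (mod 73)
7^2 ≡ 49 (mod 73)
7^3 ≡ 51 (mod 73)
7^4 ≡ 65 (mod 73)
7^6 ≡ 46 (mod 73)
7^8 ≡ 64 (mod 73)
7^9 ≡ 10 (mod 73)
7^12 ≡ 72 (mod 73)
7^18 ≡ 27 (mod 73)
7^24 ≡ 1 (mod 73) ✓
Therefore the multiplicative order of 7 modulo 73 is 24.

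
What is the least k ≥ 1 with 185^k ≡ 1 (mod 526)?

ord(185) | φ(526) = φ(2)·φ(263) = 1·262 = 262 = 2 · 131.
Divisors of 262: 1, 2, 131, 262.
Evaluate successive powers at the divisors of 262:
185^1 ≡ 185 (mod 526)
185^2 ≡ 35 (mod 526)
185^131 ≡ 525 (mod 526)
185^262 ≡ 1 (mod 526) ✓
Hence ord(185) = 262.

262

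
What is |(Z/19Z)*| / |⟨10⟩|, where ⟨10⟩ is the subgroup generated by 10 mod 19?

1

Since 10 ∈ (Z/19Z)^×, its order divides φ(19) = 19 − 1 = 18 = 2 · 3^2.
Divisors of 18: 1, 2, 3, 6, 9, 18.
Check 10^d mod 19 for each divisor in increasing order:
10^1 ≡ 10 (mod 19)
10^2 ≡ 5 (mod 19)
10^3 ≡ 12 (mod 19)
10^6 ≡ 11 (mod 19)
10^9 ≡ 18 (mod 19)
10^18 ≡ 1 (mod 19) ✓
Thus |⟨10⟩| = ord(10) = 18.
The index is φ(19) / ord(10) = 18 / 18 = 1.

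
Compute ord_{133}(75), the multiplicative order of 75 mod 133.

The order of 75 must divide φ(133) = φ(7·19) = (7−1)·(19−1) = 6·18 = 108 = 2^2 · 3^3.
Divisors of 108: 1, 2, 3, 4, 6, 9, 12, 18, 27, 36, 54, 108.
Test each divisor d:
75^1 ≡ 75 (mod 133)
75^2 ≡ 39 (mod 133)
75^3 ≡ 132 (mod 133)
75^4 ≡ 58 (mod 133)
75^6 ≡ 1 (mod 133) ✓
So ord_133(75) = 6.

6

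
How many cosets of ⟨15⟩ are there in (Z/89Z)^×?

1

The order of 15 must divide φ(89) = 89 − 1 = 88 = 2^3 · 11.
Divisors of 88: 1, 2, 4, 8, 11, 22, 44, 88.
Check 15^d mod 89 for each divisor in increasing order:
15^1 ≡ 15 (mod 89)
15^2 ≡ 47 (mod 89)
15^4 ≡ 73 (mod 89)
15^8 ≡ 78 (mod 89)
15^11 ≡ 77 (mod 89)
15^22 ≡ 55 (mod 89)
15^44 ≡ 88 (mod 89)
15^88 ≡ 1 (mod 89) ✓
So ord_89(15) = 88, hence |⟨15⟩| = 88.
Index = |(Z/89Z)^×| / |⟨15⟩| = 88 / 88 = 1.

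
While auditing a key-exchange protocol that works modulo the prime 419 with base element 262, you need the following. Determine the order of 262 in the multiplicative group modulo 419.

The order of 262 must divide φ(419) = 419 − 1 = 418 = 2 · 11 · 19.
Divisors of 418: 1, 2, 11, 19, 22, 38, 209, 418.
Compute 262^d (mod 419) for the divisors d until we hit 1:
262^1 ≡ 262
262^2 ≡ 347
262^11 ≡ 113
262^19 ≡ 71
262^22 ≡ 199
262^38 ≡ 13
262^209 ≡ 418
262^418 ≡ 1
Therefore the multiplicative order of 262 modulo 419 is 418.

418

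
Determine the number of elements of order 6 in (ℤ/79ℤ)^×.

2

φ(79) = 79 − 1 = 78 = 2 · 3 · 13.
Since (Z/79Z)^× is cyclic of order 78, the number of elements of order d is φ(d) when d | 78 and 0 otherwise.
6 = 2 · 3 divides 78, and φ(6) = 2.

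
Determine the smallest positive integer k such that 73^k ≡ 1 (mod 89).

22

By Lagrange's theorem, ord_89(73) divides φ(89) = 89 − 1 = 88 = 2^3 · 11.
Divisors of 88: 1, 2, 4, 8, 11, 22, 44, 88.
Check 73^d mod 89 for each divisor in increasing order:
73^1 ≡ 73 (mod 89)
73^2 ≡ 78 (mod 89)
73^4 ≡ 32 (mod 89)
73^8 ≡ 45 (mod 89)
73^11 ≡ 88 (mod 89)
73^22 ≡ 1 (mod 89) ✓
Therefore the multiplicative order of 73 modulo 89 is 22.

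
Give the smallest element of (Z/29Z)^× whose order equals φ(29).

2

φ(29) = 29 − 1 = 28 = 2^2 · 7.
Test candidates g = 2, 3, … against the prime factors q ∈ {2, 7} of φ(29): g is a generator iff g^(28/q) ≢ 1 for every such q.
g = 2: 2^14 ≡ 28; 2^4 ≡ 16 — none is 1, so 2 is a primitive root.
So 2 is the smallest generator of (Z/29Z)^×.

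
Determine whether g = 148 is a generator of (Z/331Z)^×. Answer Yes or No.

φ(331) = 331 − 1 = 330 = 2 · 3 · 5 · 11.
148 is a primitive root mod 331 iff 148^(φ(331)/q) ≢ 1 for every prime q | φ(331), i.e. q ∈ {2, 3, 5, 11}.
148^165 ≡ 330 (mod 331)  [q = 2: ≢ 1 ✓]
148^110 ≡ 299 (mod 331)  [q = 3: ≢ 1 ✓]
148^66 ≡ 64 (mod 331)  [q = 5: ≢ 1 ✓]
148^30 ≡ 120 (mod 331)  [q = 11: ≢ 1 ✓]
Every test exponent gives a nontrivial residue, hence 148 generates the full group.

Yes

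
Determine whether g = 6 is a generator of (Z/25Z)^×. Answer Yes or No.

No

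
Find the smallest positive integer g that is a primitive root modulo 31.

3

φ(31) = 31 − 1 = 30 = 2 · 3 · 5.
Test candidates g = 2, 3, … against the prime factors q ∈ {2, 3, 5} of φ(31): g is a generator iff g^(30/q) ≢ 1 for every such q.
g = 2: 2^15 ≡ 1 — hits 1, so not a primitive root.
g = 3: 3^15 ≡ 30; 3^10 ≡ 25; 3^6 ≡ 16 — none is 1, so 3 is a primitive root.
Hence the least primitive root of 31 is 3.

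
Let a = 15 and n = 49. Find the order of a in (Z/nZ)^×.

7

By Lagrange's theorem, ord_49(15) divides φ(49) = φ(7^2) = 7·(7−1) = 42 = 2 · 3 · 7.
Divisors of 42: 1, 2, 3, 6, 7, 14, 21, 42.
Check 15^d mod 49 for each divisor in increasing order:
15^1 ≡ 15 (mod 49)
15^2 ≡ 29 (mod 49)
15^3 ≡ 43 (mod 49)
15^6 ≡ 36 (mod 49)
15^7 ≡ 1 (mod 49) ✓
Therefore the multiplicative order of 15 modulo 49 is 7.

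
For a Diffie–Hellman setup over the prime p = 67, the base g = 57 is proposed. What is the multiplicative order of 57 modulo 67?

ord(57) | φ(67) = 67 − 1 = 66 = 2 · 3 · 11.
Divisors of 66: 1, 2, 3, 6, 11, 22, 33, 66.
Check 57^d mod 67 for each divisor in increasing order:
57^1 ≡ 57
57^2 ≡ 33
57^3 ≡ 5
57^6 ≡ 25
57^11 ≡ 38
57^22 ≡ 37
57^33 ≡ 66
57^66 ≡ 1
Therefore the multiplicative order of 57 modulo 67 is 66.

66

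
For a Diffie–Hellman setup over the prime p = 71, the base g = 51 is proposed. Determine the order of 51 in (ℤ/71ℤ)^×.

14

ord(51) | φ(71) = 71 − 1 = 70 = 2 · 5 · 7.
Divisors of 70: 1, 2, 5, 7, 10, 14, 35, 70.
Evaluate successive powers at the divisors of 70:
51^1 ≡ 51 (mod 71)
51^2 ≡ 45 (mod 71)
51^5 ≡ 41 (mod 71)
51^7 ≡ 70 (mod 71)
51^10 ≡ 48 (mod 71)
51^14 ≡ 1 (mod 71) ✓
Hence ord(51) = 14.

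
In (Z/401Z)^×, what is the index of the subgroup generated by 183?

4

ord(183) | φ(401) = 401 − 1 = 400 = 2^4 · 5^2.
Divisors of 400: 1, 2, 4, 5, 8, 10, 16, 20, 25, 40, 50, 80, 100, 200, 400.
Check 183^d mod 401 for each divisor in increasing order:
183^1 ≡ 183 (mod 401)
183^2 ≡ 206 (mod 401)
183^4 ≡ 331 (mod 401)
183^5 ≡ 22 (mod 401)
183^8 ≡ 88 (mod 401)
183^10 ≡ 83 (mod 401)
183^16 ≡ 125 (mod 401)
183^20 ≡ 72 (mod 401)
183^25 ≡ 381 (mod 401)
183^40 ≡ 372 (mod 401)
183^50 ≡ 400 (mod 401)
183^80 ≡ 39 (mod 401)
183^100 ≡ 1 (mod 401) ✓
So ord_401(183) = 100, hence |⟨183⟩| = 100.
[(Z/401Z)^× : ⟨183⟩] = 400/100 = 4.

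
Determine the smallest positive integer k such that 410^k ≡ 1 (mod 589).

Since 410 ∈ (Z/589Z)^×, its order divides φ(589) = φ(19·31) = (19−1)·(31−1) = 18·30 = 540 = 2^2 · 3^3 · 5.
Divisors of 540: 1, 2, 3, 4, 5, 6, 9, 10, 12, 15, 18, 20, 27, 30, 36, 45, 54, 60, 90, 108, 135, 180, 270, 540.
Check 410^d mod 589 for each divisor in increasing order:
410^1 ≡ 410 (mod 589)
410^2 ≡ 235 (mod 589)
410^3 ≡ 343 (mod 589)
410^4 ≡ 448 (mod 589)
410^5 ≡ 501 (mod 589)
410^6 ≡ 438 (mod 589)
410^9 ≡ 39 (mod 589)
410^10 ≡ 87 (mod 589)
410^12 ≡ 419 (mod 589)
410^15 ≡ 1 (mod 589) ✓
Therefore the multiplicative order of 410 modulo 589 is 15.

15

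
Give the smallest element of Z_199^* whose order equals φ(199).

3

φ(199) = 199 − 1 = 198 = 2 · 3^2 · 11.
g is a primitive root iff g^(198/q) ≢ 1 (mod 199) for each prime q ∈ {2, 3, 11}.
g = 2: 2^99 ≡ 1 — hits 1, so not a primitive root.
g = 3: 3^99 ≡ 198; 3^66 ≡ 106; 3^18 ≡ 125 — none is 1, so 3 is a primitive root.
The smallest primitive root modulo 199 is 3.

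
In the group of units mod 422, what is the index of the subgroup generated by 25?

6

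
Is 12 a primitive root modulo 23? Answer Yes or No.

No

φ(23) = 23 − 1 = 22 = 2 · 11.
Test 12^(22/q) mod 23 for each prime factor q of 22:
12^11 ≡ 1 (mod 23)  [q = 2: ≡ 1 ✗]
12^2 ≡ 6 (mod 23)  [q = 11: ≢ 1 ✓]
The check at q = 2 fails, so 12 generates a proper subgroup.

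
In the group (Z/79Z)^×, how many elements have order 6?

2

φ(79) = 79 − 1 = 78 = 2 · 3 · 13.
(Z/79Z)^× is cyclic (|G| = 78); a cyclic group of order m has exactly φ(d) elements of each order d | m, and none otherwise.
6 = 2 · 3 divides 78, and φ(6) = 2.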